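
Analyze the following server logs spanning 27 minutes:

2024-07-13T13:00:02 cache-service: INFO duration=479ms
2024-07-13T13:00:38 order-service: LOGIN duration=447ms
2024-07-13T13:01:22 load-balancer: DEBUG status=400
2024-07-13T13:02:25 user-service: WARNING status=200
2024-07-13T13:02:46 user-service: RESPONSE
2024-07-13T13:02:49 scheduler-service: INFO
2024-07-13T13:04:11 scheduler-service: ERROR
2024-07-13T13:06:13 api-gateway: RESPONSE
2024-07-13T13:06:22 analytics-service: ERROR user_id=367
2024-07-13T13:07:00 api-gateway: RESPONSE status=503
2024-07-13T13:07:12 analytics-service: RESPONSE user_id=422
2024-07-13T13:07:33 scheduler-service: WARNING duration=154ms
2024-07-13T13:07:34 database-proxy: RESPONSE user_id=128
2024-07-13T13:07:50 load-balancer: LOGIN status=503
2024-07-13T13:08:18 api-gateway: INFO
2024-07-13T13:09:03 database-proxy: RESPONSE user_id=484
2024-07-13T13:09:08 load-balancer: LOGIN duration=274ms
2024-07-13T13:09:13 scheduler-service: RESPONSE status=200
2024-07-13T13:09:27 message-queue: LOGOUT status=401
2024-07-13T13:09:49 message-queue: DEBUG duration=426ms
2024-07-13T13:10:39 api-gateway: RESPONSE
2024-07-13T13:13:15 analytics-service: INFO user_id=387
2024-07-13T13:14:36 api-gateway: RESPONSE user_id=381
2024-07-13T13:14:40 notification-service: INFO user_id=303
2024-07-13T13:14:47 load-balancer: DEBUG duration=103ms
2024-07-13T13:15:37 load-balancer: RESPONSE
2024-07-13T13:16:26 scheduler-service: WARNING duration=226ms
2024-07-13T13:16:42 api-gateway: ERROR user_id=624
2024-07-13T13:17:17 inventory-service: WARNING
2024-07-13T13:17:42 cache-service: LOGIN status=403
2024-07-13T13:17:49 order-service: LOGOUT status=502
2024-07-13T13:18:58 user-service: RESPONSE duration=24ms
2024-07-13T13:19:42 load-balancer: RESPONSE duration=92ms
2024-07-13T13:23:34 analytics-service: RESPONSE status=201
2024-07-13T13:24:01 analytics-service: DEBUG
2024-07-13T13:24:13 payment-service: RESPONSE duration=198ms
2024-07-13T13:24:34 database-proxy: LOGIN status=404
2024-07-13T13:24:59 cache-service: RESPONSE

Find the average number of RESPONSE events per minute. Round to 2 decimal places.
0.56

To calculate the rate:

1. Count total RESPONSE events: 15
2. Total time period: 27 minutes
3. Rate = 15 / 27 = 0.56 events per minute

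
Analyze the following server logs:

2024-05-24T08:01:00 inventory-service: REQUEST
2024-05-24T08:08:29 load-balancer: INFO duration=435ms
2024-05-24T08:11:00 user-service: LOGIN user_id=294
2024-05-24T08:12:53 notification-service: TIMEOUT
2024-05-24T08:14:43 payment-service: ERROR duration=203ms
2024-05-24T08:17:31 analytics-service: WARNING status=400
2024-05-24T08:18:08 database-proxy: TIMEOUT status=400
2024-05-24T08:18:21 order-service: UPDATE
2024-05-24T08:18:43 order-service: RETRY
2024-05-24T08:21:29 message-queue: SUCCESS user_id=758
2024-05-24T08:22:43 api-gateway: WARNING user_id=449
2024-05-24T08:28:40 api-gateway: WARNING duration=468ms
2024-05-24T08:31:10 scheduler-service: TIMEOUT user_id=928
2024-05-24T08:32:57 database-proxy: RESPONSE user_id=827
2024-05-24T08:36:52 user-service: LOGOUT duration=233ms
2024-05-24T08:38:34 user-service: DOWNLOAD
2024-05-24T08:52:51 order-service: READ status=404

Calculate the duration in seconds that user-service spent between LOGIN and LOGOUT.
1552

To calculate state duration:

1. Find LOGIN event for user-service: 2024-05-24T08:11:00
2. Find LOGOUT event for user-service: 2024-05-24T08:36:52
3. Calculate duration: 2024-05-24T08:36:52 - 2024-05-24T08:11:00 = 1552 seconds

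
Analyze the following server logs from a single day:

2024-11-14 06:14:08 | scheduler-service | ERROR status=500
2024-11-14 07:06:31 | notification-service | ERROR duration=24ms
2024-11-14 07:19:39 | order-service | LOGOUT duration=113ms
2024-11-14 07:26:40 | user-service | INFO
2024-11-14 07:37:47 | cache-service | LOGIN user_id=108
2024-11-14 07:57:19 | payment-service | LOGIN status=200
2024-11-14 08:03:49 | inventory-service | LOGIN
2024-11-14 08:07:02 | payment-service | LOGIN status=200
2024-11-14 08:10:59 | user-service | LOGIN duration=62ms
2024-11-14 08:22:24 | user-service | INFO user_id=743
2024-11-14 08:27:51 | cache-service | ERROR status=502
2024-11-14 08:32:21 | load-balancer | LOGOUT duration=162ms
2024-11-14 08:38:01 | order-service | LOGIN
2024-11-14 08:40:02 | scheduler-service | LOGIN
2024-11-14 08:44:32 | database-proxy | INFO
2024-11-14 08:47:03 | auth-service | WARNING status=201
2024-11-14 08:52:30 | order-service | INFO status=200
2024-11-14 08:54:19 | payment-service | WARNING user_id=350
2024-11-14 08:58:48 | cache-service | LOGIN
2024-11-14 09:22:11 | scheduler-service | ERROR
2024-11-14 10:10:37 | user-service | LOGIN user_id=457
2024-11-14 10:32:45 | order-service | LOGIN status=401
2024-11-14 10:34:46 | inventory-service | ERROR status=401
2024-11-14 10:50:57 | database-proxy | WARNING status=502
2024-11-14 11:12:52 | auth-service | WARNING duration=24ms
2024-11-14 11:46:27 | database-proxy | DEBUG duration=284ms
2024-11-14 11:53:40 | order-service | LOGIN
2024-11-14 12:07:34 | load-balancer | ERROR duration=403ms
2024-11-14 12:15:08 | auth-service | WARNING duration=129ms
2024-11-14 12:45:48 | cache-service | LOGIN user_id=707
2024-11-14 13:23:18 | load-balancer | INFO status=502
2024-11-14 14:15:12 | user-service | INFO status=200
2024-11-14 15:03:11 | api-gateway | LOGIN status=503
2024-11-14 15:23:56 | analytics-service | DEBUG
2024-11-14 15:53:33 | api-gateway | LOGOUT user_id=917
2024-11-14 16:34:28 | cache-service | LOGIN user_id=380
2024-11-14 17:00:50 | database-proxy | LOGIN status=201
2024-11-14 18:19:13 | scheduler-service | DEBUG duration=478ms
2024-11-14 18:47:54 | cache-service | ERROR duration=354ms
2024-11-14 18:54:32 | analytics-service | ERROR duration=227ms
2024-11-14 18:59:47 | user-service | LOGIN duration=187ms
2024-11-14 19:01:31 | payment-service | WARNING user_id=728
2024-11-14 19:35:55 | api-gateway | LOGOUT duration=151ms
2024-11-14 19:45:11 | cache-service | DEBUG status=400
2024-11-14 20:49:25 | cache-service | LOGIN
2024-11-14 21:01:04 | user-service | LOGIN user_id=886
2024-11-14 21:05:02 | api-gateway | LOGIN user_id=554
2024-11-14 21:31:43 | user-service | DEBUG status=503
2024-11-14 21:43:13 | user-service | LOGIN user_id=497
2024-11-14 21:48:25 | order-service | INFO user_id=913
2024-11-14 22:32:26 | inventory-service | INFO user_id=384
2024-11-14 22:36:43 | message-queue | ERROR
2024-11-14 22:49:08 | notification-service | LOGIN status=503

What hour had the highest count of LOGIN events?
8

To find the peak hour:

1. Group all LOGIN events by hour
2. Count events in each hour
3. Find hour with maximum count
4. Peak hour: 8 (with 6 events)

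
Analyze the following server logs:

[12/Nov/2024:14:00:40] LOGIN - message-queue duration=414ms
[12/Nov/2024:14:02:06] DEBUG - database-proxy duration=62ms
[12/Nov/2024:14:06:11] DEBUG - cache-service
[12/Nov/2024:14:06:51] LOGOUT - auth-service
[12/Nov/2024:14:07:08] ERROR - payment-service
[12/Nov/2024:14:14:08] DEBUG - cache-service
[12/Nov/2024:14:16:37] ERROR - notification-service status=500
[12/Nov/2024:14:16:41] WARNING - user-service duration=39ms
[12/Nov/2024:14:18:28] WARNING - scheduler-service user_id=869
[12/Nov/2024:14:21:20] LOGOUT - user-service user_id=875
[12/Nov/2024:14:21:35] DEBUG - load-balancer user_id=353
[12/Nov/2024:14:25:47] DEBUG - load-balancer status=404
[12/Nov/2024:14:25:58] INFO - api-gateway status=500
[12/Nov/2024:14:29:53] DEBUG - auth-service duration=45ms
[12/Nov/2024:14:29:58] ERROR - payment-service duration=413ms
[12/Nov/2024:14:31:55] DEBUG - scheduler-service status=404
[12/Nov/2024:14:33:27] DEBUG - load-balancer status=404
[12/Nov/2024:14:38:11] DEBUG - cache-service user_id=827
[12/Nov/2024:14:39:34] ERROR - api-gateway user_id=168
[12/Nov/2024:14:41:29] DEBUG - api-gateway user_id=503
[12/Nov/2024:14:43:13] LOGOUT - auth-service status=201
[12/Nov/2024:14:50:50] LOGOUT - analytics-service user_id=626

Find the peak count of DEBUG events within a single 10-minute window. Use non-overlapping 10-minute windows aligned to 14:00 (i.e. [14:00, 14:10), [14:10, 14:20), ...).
3

To find the burst window:

1. Divide the log period into non-overlapping 10-minute windows starting at 14:00
2. Count DEBUG events in each window
3. Find the window with maximum count
4. Maximum events in a window: 3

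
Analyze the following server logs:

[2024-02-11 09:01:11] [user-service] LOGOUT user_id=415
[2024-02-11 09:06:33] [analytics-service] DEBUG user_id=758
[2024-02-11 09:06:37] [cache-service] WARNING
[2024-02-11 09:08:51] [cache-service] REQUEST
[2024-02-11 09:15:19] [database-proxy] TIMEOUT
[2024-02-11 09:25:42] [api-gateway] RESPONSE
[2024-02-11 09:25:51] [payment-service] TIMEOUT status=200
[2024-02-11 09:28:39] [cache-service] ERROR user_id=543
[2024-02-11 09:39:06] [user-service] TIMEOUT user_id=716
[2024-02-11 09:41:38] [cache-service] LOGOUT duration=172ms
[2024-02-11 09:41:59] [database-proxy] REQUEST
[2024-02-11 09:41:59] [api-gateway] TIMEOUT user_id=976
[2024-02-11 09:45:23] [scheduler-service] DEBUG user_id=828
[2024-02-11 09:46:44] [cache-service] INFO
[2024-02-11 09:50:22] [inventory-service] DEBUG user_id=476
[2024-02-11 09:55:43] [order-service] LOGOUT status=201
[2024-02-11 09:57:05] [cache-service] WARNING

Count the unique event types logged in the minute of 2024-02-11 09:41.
3

To count unique event types:

1. Filter events in the minute starting at 2024-02-11 09:41
2. Extract event types from matching entries
3. Count unique types: 3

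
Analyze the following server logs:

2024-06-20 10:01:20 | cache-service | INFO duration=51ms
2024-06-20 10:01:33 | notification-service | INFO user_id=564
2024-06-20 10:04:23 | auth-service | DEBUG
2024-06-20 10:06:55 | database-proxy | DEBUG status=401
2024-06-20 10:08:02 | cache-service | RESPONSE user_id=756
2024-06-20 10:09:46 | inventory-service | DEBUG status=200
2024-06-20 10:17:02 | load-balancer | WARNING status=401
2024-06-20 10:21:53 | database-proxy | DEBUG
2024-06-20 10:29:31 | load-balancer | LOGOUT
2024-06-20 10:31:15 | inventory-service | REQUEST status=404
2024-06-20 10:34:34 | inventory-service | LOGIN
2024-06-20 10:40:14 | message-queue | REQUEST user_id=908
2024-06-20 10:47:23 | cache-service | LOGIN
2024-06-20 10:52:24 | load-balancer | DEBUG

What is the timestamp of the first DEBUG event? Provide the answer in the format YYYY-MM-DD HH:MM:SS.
2024-06-20 10:04:23

To find the first event:

1. Filter for all DEBUG events
2. Sort by timestamp
3. Select the first one
4. Timestamp: 2024-06-20 10:04:23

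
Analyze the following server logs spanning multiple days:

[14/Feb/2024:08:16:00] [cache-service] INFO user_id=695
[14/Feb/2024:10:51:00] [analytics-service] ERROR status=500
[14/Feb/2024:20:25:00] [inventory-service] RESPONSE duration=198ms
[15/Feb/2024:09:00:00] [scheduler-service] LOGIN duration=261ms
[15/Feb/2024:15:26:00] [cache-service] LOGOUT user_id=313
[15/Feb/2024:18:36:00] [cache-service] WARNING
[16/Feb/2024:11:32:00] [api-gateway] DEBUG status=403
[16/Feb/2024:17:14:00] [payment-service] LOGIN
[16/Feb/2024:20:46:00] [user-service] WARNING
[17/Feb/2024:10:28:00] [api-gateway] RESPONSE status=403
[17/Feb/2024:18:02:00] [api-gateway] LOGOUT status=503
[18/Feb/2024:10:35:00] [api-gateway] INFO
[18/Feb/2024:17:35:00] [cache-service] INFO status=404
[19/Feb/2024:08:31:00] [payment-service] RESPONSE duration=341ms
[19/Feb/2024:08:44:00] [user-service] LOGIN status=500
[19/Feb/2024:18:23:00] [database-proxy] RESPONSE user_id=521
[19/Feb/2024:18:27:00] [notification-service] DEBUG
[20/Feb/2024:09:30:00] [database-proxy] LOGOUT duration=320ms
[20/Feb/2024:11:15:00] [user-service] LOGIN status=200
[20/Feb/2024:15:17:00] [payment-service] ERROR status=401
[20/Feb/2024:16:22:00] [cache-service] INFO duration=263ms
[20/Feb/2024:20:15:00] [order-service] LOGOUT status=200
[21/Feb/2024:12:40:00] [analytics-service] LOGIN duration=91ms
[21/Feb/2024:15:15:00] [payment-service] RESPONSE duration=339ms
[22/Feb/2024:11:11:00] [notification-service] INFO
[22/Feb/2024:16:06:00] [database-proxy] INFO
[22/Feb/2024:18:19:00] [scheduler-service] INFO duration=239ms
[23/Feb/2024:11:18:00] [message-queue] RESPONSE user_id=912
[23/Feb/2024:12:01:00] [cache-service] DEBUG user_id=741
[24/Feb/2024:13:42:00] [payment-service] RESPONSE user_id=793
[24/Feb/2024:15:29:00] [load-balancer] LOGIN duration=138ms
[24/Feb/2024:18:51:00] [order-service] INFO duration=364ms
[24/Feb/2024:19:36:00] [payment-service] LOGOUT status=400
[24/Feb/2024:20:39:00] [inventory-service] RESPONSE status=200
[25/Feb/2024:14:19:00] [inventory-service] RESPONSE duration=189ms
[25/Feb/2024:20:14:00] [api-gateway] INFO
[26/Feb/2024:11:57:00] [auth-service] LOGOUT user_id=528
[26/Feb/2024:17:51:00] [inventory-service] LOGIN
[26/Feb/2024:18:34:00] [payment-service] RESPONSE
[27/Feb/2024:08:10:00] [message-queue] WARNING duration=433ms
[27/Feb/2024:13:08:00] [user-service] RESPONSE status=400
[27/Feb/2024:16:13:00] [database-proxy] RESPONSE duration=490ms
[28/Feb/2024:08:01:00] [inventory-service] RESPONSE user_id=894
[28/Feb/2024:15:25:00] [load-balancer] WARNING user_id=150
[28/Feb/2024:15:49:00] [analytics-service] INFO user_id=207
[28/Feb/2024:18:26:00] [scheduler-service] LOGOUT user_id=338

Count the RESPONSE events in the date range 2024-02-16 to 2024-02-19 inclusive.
3

To filter by date range:

1. Date range: 2024-02-16 through 2024-02-19, both dates inclusive
2. Filter for RESPONSE events whose date falls in this range
3. Count matching events: 3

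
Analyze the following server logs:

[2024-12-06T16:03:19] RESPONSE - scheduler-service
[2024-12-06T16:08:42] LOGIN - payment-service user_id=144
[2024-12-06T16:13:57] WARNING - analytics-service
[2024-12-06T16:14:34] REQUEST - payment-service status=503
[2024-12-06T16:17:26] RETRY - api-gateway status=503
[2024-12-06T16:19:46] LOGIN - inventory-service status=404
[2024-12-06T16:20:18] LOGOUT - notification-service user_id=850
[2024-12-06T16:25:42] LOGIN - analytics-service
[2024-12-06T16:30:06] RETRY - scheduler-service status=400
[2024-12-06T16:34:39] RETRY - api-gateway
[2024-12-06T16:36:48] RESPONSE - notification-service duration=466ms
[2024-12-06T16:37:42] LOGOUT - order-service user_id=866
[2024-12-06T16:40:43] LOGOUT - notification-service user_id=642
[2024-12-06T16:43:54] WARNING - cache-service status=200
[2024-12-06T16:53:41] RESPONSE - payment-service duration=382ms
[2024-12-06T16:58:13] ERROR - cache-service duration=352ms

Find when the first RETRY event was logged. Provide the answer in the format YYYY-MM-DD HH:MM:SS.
2024-12-06 16:17:26

To find the first event:

1. Filter for all RETRY events
2. Sort by timestamp
3. Select the first one
4. Timestamp: 2024-12-06 16:17:26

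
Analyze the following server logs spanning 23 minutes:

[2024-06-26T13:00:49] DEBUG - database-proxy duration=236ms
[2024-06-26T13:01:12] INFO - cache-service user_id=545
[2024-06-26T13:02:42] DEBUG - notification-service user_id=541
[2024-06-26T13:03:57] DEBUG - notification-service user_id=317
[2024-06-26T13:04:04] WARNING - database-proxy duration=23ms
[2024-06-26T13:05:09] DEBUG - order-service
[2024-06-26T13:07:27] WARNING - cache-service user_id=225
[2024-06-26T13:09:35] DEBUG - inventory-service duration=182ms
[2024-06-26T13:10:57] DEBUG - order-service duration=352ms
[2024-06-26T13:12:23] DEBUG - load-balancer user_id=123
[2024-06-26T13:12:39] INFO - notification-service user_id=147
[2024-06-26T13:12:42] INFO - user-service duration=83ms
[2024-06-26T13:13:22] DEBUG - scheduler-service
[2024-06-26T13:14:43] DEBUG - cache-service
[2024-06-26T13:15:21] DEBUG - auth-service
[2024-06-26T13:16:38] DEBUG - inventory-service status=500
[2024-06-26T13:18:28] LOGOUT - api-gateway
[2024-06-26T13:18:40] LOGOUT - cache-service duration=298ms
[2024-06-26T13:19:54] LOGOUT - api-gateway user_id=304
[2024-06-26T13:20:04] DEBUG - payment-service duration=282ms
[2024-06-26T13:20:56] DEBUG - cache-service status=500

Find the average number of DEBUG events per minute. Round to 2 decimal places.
0.57

To calculate the rate:

1. Count total DEBUG events: 13
2. Total time period: 23 minutes
3. Rate = 13 / 23 = 0.57 events per minute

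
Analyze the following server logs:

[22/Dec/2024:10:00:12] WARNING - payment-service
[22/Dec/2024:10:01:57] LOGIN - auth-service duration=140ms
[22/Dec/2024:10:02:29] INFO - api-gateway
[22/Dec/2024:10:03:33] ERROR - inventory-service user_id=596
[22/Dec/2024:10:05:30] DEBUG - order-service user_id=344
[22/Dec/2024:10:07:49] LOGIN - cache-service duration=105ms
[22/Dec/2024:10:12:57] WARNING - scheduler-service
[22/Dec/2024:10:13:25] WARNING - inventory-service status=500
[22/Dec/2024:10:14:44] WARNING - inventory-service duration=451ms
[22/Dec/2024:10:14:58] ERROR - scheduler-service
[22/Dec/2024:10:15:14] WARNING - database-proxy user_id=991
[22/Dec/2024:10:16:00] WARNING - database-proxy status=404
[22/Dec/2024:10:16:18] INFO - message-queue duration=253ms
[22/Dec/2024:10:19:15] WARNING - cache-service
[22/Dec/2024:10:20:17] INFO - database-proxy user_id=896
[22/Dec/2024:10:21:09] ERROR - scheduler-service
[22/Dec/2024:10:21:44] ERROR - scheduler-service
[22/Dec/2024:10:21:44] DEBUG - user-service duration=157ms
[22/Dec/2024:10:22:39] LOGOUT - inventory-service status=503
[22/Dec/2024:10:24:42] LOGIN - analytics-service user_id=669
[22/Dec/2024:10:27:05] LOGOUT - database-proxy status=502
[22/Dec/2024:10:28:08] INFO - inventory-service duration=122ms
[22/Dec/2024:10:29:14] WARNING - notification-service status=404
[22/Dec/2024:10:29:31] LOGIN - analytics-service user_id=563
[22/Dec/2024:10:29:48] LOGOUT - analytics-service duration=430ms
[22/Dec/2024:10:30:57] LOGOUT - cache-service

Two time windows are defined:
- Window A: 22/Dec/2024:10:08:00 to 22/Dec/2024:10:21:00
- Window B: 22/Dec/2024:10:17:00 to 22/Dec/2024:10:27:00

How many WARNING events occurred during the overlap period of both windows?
1

To find overlap events:

1. Window A: 22/Dec/2024:10:08:00 to 22/Dec/2024:10:21:00
2. Window B: 22/Dec/2024:10:17:00 to 22/Dec/2024:10:27:00
3. Overlap period: 22/Dec/2024:10:17:00 to 22/Dec/2024:10:21:00
4. Count WARNING events in overlap: 1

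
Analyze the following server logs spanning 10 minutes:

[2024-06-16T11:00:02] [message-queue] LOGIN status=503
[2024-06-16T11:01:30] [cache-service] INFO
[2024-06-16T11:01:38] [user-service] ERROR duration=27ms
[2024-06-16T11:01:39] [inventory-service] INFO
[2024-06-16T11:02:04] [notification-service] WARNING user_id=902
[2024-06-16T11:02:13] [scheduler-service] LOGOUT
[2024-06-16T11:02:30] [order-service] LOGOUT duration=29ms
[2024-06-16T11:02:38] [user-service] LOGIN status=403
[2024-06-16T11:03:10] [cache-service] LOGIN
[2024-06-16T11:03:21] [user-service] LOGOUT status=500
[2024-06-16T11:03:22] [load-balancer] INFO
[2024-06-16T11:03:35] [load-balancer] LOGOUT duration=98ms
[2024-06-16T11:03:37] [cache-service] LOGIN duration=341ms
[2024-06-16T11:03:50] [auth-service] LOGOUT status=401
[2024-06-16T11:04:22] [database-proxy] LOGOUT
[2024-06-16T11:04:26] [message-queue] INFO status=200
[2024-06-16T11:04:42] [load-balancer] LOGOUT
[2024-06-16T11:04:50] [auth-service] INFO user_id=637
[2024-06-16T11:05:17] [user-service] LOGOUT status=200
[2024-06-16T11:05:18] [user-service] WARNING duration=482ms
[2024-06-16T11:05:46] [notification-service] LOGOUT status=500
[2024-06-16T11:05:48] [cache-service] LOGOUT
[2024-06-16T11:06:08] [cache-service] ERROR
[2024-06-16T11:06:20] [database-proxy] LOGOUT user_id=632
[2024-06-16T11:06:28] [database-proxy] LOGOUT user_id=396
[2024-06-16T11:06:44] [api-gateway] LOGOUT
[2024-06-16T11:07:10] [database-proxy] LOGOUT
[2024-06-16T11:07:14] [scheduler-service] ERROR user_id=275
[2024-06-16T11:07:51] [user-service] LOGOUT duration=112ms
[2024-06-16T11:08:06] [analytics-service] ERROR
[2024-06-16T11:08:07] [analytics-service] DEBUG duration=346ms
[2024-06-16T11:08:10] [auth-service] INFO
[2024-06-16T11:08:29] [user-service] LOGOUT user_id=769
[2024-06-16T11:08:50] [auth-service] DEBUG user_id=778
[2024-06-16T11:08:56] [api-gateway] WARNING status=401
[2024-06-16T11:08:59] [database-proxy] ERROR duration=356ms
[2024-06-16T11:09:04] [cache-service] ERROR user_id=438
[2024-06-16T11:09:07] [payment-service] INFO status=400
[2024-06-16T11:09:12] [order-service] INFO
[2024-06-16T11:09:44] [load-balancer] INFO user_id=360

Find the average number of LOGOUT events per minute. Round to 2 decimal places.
1.6

To calculate the rate:

1. Count total LOGOUT events: 16
2. Total time period: 10 minutes
3. Rate = 16 / 10 = 1.6 events per minute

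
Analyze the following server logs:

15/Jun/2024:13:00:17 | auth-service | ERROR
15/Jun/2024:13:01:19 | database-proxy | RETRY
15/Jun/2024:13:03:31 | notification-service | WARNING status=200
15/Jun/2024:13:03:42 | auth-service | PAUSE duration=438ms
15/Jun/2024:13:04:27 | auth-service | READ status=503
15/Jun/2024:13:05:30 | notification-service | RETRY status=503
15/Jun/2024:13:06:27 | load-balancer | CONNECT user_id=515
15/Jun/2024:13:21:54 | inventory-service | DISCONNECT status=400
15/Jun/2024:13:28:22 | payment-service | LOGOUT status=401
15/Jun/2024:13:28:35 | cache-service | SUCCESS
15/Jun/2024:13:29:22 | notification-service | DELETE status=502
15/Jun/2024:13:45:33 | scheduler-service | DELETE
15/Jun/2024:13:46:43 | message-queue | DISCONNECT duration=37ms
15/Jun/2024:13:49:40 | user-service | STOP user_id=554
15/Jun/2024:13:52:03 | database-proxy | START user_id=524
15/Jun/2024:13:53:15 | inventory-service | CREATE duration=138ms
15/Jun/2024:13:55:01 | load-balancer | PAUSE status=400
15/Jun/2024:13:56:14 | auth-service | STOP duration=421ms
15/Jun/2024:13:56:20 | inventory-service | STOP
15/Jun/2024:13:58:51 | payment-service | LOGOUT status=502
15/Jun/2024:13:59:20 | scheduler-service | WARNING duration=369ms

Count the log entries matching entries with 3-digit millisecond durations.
4

To find matching entries:

1. Pattern to match: entries with 3-digit millisecond durations
2. Scan each log entry for the pattern
3. Count matches: 4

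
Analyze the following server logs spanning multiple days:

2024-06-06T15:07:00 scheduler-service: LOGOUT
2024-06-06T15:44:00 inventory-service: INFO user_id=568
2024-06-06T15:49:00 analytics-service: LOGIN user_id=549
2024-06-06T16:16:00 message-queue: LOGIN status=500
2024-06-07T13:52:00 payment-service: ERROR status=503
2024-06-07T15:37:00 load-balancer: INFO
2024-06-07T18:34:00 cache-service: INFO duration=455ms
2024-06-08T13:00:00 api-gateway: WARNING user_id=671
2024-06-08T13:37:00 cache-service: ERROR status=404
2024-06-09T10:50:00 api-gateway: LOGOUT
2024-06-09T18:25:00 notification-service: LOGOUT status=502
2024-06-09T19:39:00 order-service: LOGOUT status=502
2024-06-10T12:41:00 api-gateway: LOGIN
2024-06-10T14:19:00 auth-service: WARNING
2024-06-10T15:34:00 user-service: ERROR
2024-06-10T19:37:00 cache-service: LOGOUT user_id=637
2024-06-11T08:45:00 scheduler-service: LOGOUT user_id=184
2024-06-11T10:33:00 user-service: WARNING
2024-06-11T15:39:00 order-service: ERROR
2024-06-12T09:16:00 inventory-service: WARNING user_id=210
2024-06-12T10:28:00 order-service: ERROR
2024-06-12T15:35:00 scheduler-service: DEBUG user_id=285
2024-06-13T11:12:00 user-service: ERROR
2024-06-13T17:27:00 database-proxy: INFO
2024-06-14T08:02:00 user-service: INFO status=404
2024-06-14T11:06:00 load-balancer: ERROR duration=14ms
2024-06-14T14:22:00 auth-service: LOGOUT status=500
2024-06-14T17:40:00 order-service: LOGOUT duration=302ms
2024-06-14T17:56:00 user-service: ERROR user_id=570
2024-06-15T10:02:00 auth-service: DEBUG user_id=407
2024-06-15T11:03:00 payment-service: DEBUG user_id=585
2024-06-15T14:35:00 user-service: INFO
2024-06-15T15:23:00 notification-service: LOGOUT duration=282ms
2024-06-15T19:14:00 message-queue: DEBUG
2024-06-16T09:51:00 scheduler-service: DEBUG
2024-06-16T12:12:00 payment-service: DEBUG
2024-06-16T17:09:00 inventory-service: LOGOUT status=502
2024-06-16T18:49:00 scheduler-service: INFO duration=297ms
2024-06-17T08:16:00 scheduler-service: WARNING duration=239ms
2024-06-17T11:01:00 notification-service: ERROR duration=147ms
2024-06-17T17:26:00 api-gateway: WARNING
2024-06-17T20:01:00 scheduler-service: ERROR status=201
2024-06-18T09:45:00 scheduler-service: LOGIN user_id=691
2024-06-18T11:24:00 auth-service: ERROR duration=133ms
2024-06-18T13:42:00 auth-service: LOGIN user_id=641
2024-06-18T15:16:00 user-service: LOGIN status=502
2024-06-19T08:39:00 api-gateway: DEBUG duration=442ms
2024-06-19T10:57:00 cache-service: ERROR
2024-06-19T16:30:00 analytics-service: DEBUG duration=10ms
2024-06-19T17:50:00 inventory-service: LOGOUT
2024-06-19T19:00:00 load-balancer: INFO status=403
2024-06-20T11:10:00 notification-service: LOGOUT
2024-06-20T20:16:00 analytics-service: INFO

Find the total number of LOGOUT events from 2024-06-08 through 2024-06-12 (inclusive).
5

To filter by date range:

1. Date range: 2024-06-08 through 2024-06-12, both dates inclusive
2. Filter for LOGOUT events whose date falls in this range
3. Count matching events: 5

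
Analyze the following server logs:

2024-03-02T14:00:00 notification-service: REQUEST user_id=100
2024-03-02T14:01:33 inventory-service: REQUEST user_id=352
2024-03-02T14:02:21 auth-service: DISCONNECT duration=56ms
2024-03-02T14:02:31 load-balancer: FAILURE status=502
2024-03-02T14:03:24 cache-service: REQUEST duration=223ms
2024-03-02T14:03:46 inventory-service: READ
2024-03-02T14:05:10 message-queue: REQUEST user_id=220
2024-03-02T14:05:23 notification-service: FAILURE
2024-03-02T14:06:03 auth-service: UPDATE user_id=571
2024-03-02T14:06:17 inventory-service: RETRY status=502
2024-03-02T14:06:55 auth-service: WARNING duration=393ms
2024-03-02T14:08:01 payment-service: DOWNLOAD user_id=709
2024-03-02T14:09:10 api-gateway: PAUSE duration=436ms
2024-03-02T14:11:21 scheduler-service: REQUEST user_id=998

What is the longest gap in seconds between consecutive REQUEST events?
371

To find the longest gap:

1. Extract all REQUEST events in chronological order
2. Calculate time differences between consecutive events
3. Find the maximum difference
4. Longest gap: 371 seconds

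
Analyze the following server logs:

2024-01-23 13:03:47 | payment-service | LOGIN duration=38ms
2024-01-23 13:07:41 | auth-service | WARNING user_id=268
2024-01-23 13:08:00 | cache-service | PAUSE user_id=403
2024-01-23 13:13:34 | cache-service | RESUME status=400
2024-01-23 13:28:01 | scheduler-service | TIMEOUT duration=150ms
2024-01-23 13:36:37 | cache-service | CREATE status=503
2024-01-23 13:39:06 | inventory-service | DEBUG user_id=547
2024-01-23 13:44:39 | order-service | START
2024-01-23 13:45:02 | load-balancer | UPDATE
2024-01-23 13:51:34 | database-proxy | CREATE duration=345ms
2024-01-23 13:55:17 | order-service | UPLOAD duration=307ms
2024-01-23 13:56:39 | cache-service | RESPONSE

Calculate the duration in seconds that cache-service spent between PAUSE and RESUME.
334

To calculate state duration:

1. Find PAUSE event for cache-service: 2024-01-23 13:08:00
2. Find RESUME event for cache-service: 2024-01-23 13:13:34
3. Calculate duration: 2024-01-23 13:13:34 - 2024-01-23 13:08:00 = 334 seconds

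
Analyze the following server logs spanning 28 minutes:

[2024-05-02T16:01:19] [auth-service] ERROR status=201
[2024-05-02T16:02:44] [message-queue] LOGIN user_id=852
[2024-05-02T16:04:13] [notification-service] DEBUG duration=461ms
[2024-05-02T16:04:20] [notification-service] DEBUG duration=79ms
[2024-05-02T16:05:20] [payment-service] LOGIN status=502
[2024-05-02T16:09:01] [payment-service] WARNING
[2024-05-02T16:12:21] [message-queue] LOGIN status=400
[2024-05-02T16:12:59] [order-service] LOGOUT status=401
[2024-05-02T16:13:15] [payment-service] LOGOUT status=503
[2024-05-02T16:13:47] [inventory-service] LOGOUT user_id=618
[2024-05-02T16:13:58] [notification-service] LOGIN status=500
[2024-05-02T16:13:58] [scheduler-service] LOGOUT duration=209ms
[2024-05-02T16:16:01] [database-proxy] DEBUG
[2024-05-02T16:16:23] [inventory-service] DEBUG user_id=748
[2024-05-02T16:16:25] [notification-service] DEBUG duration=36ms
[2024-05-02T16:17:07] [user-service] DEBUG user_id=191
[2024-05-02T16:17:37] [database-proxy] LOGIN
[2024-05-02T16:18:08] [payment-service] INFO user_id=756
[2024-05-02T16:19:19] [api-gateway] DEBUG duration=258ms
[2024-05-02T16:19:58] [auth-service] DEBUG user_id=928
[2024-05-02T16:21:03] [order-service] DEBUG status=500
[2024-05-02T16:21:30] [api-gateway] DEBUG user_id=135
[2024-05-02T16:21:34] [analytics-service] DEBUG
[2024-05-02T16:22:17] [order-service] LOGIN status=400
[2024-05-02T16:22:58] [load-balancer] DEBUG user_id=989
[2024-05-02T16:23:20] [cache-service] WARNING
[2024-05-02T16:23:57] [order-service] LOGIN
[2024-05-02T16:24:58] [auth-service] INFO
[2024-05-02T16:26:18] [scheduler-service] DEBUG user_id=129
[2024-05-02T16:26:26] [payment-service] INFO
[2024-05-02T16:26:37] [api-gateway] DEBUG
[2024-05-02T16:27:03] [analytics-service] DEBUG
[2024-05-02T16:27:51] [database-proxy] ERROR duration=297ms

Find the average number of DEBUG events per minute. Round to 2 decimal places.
0.54

To calculate the rate:

1. Count total DEBUG events: 15
2. Total time period: 28 minutes
3. Rate = 15 / 28 = 0.54 events per minute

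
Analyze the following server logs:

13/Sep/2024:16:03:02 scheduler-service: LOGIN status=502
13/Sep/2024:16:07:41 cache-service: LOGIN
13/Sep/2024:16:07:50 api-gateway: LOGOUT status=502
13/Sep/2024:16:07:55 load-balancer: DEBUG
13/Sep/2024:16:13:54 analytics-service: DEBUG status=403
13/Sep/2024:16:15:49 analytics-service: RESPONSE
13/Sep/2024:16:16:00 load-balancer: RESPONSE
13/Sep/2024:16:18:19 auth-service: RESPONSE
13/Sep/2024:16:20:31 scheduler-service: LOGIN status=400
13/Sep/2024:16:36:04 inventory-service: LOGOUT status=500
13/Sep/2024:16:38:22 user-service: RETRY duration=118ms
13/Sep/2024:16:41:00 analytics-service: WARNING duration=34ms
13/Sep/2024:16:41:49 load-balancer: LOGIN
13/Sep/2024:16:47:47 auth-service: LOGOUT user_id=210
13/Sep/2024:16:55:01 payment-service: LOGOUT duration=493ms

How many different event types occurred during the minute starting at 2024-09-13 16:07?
3

To count unique event types:

1. Filter events in the minute starting at 2024-09-13 16:07
2. Extract event types from matching entries
3. Count unique types: 3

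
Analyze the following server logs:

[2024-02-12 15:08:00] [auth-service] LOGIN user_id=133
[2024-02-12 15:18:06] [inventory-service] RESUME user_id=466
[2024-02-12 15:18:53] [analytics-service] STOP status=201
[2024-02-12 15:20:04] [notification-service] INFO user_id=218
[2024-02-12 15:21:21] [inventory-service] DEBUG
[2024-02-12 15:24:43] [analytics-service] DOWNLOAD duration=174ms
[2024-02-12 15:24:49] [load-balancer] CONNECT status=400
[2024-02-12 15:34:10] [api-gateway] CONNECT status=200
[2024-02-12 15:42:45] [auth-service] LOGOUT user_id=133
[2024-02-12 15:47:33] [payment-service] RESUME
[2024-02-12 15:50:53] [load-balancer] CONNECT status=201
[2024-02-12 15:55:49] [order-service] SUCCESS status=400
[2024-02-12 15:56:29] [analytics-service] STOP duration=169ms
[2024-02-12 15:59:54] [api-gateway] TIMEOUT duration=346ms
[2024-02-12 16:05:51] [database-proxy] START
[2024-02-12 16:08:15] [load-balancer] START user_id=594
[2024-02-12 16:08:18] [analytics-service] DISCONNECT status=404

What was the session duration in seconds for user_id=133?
2085

To calculate session duration:

1. Find LOGIN event for user_id=133: 2024-02-12 15:08:00
2. Find LOGOUT event for user_id=133: 2024-02-12 15:42:45
3. Session duration: 2024-02-12 15:42:45 - 2024-02-12 15:08:00 = 2085 seconds (34 minutes)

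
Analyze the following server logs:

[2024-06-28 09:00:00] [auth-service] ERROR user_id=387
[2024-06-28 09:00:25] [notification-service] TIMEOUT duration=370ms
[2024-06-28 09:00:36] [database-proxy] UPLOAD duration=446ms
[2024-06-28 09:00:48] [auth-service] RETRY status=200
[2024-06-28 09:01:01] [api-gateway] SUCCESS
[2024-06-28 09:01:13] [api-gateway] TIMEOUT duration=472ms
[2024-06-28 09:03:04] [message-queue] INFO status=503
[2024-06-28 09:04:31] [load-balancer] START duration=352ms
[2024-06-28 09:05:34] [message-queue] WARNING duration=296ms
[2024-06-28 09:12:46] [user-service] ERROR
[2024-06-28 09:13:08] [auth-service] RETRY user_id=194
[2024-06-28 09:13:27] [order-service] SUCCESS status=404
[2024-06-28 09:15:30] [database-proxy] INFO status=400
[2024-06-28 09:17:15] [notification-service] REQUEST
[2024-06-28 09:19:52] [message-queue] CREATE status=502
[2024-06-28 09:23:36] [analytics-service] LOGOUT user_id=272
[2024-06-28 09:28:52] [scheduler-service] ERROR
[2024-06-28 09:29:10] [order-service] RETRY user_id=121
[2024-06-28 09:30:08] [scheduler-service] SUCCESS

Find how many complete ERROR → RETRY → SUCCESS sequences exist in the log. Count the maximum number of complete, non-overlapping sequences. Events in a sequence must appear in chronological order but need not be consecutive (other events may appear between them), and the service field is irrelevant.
3

To count sequences:

1. Look for pattern: ERROR → RETRY → SUCCESS
2. Greedily scan the log in chronological order, matching each sequence element in turn (ignoring service)
3. Each time the full pattern completes, increment the count and restart matching from the next event
4. Complete non-overlapping sequences found: 3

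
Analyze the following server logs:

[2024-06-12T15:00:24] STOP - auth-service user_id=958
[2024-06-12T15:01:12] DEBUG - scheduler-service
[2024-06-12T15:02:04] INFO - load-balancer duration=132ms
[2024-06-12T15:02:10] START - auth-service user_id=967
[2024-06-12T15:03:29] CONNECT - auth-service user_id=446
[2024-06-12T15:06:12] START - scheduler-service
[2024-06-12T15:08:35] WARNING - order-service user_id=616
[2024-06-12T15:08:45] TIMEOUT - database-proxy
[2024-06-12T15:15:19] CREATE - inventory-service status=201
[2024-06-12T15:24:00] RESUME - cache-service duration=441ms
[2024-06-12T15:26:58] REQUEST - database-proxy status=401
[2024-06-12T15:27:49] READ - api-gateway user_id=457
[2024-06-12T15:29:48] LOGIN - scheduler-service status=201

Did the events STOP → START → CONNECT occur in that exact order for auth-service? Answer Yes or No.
Yes

To verify sequence order:

1. Find all events in sequence STOP → START → CONNECT for auth-service
2. Extract their timestamps
3. Check if timestamps are in ascending order
4. Result: Yes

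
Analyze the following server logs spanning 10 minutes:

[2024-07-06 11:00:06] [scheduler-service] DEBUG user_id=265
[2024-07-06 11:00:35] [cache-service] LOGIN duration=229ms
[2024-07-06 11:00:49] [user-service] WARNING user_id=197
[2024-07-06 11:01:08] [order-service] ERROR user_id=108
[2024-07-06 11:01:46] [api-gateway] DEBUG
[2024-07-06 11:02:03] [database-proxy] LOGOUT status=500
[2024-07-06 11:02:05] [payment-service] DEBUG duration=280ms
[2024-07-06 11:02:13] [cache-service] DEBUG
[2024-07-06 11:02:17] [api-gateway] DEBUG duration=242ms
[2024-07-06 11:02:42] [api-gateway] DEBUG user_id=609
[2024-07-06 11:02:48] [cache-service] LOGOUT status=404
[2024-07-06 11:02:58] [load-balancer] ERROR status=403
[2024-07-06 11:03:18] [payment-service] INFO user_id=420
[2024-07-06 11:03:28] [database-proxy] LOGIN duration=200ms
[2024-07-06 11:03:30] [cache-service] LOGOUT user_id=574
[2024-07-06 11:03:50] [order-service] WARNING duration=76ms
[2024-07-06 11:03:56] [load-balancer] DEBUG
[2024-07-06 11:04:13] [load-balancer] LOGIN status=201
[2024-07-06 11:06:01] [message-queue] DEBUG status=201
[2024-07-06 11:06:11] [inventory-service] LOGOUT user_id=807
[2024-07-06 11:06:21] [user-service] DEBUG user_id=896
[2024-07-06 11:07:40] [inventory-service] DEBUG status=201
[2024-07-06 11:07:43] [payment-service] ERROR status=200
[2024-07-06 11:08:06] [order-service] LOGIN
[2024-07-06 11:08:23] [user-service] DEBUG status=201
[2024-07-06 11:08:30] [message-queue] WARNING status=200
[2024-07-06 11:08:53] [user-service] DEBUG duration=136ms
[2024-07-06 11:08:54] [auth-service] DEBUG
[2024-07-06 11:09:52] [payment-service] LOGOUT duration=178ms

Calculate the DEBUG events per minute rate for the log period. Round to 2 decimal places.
1.3

To calculate the rate:

1. Count total DEBUG events: 13
2. Total time period: 10 minutes
3. Rate = 13 / 10 = 1.3 events per minute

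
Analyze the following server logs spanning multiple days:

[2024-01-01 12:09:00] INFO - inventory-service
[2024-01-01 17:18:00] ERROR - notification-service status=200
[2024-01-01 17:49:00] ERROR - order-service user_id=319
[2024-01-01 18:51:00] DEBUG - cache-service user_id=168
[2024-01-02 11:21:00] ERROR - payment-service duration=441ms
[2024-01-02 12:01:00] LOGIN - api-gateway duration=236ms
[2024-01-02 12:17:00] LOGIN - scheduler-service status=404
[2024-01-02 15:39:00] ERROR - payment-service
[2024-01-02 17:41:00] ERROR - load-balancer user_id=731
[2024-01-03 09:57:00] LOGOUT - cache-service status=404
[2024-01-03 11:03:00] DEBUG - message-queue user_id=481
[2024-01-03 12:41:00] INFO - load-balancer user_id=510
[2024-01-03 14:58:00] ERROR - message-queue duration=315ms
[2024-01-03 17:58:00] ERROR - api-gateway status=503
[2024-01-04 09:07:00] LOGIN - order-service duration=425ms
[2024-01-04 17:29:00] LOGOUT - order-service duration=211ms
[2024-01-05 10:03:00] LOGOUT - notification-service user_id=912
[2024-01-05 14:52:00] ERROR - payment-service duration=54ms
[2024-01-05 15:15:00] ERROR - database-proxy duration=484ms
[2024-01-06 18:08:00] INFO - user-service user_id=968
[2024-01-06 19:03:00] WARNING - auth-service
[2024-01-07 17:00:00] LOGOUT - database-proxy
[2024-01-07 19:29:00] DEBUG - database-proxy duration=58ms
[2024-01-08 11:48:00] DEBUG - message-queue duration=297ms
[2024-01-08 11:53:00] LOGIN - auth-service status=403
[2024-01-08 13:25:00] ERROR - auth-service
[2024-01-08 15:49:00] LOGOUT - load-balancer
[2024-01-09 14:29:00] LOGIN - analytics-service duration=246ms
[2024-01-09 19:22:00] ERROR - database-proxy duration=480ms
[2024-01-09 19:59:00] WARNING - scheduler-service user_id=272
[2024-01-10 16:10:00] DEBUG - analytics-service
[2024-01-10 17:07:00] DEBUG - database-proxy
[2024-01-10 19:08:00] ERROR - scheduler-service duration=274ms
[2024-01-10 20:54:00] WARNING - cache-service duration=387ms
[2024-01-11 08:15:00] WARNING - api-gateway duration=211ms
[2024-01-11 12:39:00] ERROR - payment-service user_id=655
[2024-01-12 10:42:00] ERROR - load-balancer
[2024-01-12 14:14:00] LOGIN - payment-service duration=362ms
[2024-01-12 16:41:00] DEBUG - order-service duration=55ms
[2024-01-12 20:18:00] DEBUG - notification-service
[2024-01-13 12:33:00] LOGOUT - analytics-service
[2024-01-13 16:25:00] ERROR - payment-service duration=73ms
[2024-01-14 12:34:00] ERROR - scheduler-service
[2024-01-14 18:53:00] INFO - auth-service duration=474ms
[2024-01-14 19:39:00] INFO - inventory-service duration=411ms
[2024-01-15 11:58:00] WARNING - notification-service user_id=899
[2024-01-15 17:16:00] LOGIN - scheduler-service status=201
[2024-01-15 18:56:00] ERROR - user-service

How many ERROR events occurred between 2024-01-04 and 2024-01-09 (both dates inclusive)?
4

To filter by date range:

1. Date range: 2024-01-04 through 2024-01-09, both dates inclusive
2. Filter for ERROR events whose date falls in this range
3. Count matching events: 4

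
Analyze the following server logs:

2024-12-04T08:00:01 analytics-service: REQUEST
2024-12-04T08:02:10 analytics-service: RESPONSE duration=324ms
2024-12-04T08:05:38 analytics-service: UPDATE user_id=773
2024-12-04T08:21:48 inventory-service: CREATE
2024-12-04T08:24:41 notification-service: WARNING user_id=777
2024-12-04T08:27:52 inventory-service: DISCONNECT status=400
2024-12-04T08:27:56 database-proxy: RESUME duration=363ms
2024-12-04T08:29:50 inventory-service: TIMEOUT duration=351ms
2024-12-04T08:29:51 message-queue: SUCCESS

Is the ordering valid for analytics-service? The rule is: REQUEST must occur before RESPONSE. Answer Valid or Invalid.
Valid

To validate ordering:

1. Required order: REQUEST → RESPONSE
2. Rule: REQUEST must occur before RESPONSE
3. Check actual order of events for analytics-service
4. Result: Valid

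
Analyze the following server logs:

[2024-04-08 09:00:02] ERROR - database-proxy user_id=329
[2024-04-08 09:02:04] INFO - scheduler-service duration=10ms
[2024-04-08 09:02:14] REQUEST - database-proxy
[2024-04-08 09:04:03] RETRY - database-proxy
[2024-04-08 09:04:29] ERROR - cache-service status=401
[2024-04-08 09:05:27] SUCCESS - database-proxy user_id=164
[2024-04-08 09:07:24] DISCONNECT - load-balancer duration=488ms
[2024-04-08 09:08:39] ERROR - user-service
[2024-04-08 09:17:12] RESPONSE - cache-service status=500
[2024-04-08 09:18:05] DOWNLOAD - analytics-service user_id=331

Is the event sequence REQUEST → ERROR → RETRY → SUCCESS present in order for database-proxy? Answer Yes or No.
No

To verify sequence order:

1. Find all events in sequence REQUEST → ERROR → RETRY → SUCCESS for database-proxy
2. Extract their timestamps
3. Check if timestamps are in ascending order
4. Result: No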